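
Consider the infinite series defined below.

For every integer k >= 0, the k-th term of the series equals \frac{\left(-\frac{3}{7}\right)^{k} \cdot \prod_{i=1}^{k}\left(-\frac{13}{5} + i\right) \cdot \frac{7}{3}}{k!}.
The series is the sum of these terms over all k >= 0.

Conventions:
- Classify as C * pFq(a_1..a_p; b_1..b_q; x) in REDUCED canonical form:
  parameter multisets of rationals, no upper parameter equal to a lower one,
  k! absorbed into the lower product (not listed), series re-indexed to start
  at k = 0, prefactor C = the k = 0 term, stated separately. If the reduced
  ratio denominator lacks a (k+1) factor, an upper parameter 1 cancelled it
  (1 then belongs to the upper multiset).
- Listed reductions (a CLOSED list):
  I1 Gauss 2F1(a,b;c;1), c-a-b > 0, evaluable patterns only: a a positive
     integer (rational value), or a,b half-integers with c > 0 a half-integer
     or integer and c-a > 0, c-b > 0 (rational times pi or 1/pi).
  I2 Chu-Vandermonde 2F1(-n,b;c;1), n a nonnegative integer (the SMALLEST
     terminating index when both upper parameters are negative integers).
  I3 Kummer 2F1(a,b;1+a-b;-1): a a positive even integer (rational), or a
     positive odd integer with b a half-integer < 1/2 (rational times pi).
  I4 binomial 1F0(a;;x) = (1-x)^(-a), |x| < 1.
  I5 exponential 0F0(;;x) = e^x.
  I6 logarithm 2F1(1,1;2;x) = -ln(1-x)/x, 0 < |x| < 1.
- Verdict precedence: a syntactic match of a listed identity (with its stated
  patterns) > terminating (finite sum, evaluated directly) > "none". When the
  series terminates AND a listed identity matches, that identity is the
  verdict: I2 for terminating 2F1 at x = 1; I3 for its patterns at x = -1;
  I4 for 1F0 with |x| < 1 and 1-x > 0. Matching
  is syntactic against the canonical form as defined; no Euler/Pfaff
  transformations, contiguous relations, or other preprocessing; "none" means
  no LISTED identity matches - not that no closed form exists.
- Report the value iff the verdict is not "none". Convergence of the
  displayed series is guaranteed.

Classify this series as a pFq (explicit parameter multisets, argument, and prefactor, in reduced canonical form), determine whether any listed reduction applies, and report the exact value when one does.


At argument -\frac{3}{7}: a 1F0 with upper {-\frac{8}{5}}, lower {-}, scaled by C = \frac{7}{3}. Verdict: this is the I4 binomial reduction (the 1F0 binomial series: exponent 8/5, x = -\frac{3}{7}). Its exact value is \frac{7}{3} \cdot \left(\frac{10}{7}\right)^{\frac{8}{5}}.

Key observation: t_0 = \frac{7}{3} here, and the running product (C = 7/3) telescopes to a rising factorial.
Term ratio: r(k) = -\frac{3}{7} * (k-\frac{8}{5}) / [(k+1)] - poly over poly, x = -\frac{3}{7} from leading terms; C = \frac{7}{3} at k = 0.


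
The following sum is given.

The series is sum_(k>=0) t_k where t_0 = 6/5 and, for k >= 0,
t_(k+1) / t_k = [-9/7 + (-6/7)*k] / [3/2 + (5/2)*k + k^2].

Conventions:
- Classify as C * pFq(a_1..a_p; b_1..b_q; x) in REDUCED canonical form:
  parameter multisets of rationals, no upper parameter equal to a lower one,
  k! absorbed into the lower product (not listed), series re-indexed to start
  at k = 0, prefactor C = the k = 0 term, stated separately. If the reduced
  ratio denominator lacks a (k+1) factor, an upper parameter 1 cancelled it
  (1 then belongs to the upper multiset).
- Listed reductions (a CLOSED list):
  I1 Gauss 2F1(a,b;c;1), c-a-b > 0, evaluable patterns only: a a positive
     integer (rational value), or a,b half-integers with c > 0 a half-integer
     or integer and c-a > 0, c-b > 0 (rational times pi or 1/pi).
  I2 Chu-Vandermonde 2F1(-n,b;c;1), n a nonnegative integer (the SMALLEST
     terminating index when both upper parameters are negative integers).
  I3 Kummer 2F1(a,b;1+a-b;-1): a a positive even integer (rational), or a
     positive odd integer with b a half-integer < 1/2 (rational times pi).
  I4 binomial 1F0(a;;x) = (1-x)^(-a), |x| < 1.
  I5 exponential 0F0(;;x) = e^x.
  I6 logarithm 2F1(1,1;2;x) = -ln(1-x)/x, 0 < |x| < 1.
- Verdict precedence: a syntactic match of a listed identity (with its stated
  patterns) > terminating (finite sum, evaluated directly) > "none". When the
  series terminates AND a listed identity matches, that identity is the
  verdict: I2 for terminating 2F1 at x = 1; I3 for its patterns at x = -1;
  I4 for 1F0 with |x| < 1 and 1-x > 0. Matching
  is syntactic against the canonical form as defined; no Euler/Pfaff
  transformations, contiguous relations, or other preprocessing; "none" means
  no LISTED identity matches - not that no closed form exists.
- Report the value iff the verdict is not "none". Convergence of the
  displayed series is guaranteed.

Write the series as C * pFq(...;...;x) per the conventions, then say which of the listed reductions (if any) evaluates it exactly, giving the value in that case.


The series (x = -6/7) is 0F0: upper {-}, lower {-}, prefactor 6/5. Verdict: exponential (I5) fires (the 0F0 exponential series at x = -6/7). Sum: (6/5) * e^(-6/7).

Structural cue: t_0 = 6/5 here, and cancel k + 3/2 from the displayed ratio first; then prefactor 6/5.
Consecutive-term ratio: r(k) = (-6/7) * 1 / [(k+1)] - poly over poly, x = (-6/7) from leading terms; C = 6/5 at k = 0.


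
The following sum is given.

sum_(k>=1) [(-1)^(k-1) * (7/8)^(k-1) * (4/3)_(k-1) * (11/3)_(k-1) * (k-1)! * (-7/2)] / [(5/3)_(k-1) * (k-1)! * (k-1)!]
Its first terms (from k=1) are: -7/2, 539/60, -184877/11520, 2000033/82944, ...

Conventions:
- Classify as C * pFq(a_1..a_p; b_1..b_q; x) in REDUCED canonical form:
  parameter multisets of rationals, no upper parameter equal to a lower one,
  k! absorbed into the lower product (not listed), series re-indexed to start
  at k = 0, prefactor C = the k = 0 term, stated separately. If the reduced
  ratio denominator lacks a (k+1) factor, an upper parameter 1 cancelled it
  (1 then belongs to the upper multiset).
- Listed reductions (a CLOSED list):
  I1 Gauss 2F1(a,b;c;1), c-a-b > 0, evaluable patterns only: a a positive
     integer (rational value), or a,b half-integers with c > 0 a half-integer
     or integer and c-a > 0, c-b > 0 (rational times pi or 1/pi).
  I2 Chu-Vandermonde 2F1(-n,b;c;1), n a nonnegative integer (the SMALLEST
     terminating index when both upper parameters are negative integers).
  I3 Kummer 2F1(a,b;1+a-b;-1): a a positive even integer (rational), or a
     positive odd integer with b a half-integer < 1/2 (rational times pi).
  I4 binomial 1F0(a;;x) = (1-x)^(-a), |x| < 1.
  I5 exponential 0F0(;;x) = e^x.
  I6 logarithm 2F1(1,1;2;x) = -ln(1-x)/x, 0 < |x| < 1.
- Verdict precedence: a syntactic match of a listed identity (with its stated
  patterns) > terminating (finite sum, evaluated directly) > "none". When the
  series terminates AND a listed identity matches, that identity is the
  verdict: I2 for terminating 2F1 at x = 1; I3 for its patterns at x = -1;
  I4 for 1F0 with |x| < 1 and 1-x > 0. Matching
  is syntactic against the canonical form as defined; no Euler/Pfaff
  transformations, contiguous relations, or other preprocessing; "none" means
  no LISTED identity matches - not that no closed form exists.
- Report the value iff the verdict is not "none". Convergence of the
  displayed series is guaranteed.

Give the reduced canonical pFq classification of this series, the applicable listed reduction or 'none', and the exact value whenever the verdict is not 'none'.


First insight: with t_0 = -7/2, the parameter 1 appears in both the upper and lower lists and cancels.
Step ratio: r(k) = (-7/8) * (k+4/3) (k+11/3) / [(k+5/3) (k+1)] - rational in k. x = (-7/8); t_0 = -7/2; negate the roots.

Reduced: x = -7/8, 2F1, upper = {4/3, 11/3}, lower = {5/3}, C = -7/2. Verdict: no listed reduction: x = -7/8 and upper {4/3, 11/3} fail every I1-I6 pattern.


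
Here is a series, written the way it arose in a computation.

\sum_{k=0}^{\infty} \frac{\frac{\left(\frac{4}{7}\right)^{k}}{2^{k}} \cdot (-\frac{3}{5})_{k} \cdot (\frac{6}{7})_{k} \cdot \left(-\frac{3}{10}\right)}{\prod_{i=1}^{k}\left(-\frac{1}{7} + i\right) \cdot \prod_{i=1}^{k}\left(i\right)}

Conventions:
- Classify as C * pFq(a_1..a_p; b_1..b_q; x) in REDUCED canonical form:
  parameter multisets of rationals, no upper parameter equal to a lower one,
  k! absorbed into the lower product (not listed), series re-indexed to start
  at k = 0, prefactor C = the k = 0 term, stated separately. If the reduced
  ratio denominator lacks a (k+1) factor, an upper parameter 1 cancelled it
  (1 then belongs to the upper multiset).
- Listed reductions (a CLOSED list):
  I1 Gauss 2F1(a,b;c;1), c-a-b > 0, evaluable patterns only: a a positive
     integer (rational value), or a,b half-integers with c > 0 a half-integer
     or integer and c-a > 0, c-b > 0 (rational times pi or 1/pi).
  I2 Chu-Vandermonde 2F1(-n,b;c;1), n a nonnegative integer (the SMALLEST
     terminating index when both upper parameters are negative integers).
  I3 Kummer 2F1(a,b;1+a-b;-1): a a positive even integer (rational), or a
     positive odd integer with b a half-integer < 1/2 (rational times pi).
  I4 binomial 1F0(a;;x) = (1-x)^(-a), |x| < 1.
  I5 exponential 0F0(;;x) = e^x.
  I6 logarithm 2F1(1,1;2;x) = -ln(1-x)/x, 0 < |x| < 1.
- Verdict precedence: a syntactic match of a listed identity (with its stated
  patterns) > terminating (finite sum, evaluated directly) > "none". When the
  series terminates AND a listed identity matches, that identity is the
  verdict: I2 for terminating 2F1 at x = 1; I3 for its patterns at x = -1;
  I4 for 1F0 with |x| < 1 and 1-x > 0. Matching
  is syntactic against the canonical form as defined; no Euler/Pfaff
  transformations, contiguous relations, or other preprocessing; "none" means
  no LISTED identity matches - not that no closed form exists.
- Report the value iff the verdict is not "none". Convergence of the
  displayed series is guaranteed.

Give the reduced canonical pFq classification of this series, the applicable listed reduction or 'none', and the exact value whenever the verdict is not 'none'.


First insight: with t_0 = -\frac{3}{10}, the product of the first k integers (prefactor -3/10) is k!.
Adjacent-term ratio: r(k) = \frac{2}{7} * (k-\frac{3}{5}) / [(k+1)] ; factor over Q: parameters, x = \frac{2}{7}, and C = -\frac{3}{10}.

At argument \frac{2}{7}: a 1F0 with upper {-\frac{3}{5}}, lower {-}, scaled by C = -\frac{3}{10}. Verdict: the binomial series (I4) matches (the 1F0 binomial series: exponent 3/5, x = \frac{2}{7}). Value: \left(-\frac{3}{10}\right) \cdot \left(\frac{5}{7}\right)^{\frac{3}{5}}.


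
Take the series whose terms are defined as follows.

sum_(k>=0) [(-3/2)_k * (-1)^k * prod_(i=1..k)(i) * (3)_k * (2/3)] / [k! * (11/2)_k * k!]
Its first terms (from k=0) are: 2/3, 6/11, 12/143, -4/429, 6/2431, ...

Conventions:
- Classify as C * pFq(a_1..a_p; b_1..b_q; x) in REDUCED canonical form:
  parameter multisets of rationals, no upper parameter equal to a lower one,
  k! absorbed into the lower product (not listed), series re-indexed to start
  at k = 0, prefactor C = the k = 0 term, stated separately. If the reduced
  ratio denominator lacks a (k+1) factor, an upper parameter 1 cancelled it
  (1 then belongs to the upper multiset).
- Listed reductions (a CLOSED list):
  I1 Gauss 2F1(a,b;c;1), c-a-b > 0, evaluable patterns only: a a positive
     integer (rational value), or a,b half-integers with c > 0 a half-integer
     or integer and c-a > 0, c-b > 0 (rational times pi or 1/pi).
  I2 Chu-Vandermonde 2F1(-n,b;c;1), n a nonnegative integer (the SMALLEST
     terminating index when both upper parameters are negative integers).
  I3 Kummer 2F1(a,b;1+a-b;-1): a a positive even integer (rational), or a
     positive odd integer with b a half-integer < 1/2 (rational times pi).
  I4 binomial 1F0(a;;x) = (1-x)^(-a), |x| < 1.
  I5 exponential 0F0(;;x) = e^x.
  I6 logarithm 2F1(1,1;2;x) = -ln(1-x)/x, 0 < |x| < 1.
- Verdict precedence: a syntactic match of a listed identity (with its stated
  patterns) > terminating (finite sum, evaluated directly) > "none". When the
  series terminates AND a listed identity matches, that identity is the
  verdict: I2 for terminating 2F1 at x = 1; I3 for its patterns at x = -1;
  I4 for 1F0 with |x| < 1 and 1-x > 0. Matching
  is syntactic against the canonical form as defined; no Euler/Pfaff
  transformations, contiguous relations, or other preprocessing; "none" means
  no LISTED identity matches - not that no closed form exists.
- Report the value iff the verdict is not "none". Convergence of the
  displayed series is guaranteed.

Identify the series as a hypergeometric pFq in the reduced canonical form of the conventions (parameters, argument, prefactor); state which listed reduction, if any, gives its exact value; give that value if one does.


Classification (C = 2/3): 2F1 with upper {-3/2, 3}, lower {11/2}, argument x = -1. Verdict: this is Kummer (I3) (x = -1; c = 11/2 equals 1+a-b for upper {-3/2, 3}: listed pattern). Its exact value is (105/256) * pi.

Key observation: t_0 = 2/3 here, and the denominator's factorial ratio (C = 2/3, x = -1) is a lower Pochhammer.
Ratio: r(k) = (-1) * (k-3/2) (k+3) / [(k+11/2) (k+1)] - rational in k, leading ratio (-1); with t_0 = 2/3, classification follows.


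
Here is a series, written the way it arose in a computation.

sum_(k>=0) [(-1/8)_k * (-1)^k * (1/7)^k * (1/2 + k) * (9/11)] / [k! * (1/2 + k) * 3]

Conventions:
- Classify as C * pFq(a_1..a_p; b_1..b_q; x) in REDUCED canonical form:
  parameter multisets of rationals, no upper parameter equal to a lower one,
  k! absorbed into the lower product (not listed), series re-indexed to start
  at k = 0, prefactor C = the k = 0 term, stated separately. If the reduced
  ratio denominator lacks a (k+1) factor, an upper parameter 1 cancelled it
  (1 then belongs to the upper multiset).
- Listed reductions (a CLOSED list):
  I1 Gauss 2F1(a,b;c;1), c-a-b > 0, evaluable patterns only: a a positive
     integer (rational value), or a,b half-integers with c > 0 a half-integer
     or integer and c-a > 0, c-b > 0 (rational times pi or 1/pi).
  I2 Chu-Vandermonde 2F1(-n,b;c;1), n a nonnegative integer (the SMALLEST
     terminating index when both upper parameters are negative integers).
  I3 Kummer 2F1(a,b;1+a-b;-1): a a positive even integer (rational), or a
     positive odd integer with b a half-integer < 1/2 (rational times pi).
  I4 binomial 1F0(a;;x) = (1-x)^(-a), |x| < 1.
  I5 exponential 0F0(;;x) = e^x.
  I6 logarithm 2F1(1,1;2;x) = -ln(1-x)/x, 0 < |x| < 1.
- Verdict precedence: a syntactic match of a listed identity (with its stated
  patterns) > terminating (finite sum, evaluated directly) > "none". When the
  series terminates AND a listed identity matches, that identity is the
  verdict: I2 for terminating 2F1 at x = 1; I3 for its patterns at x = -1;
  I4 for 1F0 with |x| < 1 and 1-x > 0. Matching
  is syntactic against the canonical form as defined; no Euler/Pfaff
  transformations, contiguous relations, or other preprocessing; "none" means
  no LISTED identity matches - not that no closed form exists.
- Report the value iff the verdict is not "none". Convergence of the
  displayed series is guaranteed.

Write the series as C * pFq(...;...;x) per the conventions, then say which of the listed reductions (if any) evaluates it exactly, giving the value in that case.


This is 3/11 * 1F0(-1/8; -; -1/7) in reduced canonical form. Verdict: the binomial series (I4) fires (the 1F0 binomial series: exponent 1/8, x = -1/7). Sum: (3/11) * (8/7)^(1/8).

Key observation: from the first term 3/11: the (-1)^k factor (C = 3/11, x = -1/7) folds into the argument's sign.
Term ratio: r(k) = (-1/7) * (k-1/8) / [(k+1)] - rational in k. x = (-1/7); t_0 = 3/11; negate the roots.


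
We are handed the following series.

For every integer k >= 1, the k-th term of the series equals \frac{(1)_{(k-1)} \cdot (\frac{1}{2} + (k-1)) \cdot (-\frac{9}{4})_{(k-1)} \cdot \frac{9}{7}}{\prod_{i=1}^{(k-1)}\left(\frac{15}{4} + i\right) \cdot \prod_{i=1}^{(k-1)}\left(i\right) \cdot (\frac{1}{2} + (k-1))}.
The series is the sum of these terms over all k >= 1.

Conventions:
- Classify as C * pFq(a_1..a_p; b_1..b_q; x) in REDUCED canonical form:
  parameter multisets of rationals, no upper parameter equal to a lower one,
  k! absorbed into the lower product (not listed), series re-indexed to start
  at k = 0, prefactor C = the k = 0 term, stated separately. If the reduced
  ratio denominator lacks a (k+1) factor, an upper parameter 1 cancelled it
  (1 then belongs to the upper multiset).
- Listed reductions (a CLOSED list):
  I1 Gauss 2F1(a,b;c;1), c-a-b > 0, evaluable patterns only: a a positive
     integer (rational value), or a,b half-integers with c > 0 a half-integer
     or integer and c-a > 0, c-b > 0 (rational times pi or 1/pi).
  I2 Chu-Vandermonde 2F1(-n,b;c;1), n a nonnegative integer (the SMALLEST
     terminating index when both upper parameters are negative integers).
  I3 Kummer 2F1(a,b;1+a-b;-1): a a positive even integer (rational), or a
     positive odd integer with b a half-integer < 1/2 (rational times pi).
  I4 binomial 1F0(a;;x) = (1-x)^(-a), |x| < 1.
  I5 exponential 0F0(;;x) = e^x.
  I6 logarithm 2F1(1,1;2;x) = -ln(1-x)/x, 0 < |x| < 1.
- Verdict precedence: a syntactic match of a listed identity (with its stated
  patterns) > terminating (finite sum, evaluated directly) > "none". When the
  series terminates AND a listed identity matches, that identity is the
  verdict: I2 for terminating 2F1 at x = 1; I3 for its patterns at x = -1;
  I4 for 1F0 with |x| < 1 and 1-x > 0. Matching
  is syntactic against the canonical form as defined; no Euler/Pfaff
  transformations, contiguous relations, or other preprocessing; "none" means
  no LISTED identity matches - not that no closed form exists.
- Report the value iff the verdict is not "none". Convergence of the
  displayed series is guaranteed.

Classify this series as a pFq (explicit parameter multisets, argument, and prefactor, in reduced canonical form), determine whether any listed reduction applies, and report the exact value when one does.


Classification (C = \frac{9}{7}): 2F1 with upper {-\frac{9}{4}, 1}, lower {\frac{19}{4}}, argument x = 1. Verdict at x = 1: Gauss (I1, integer-parameter pattern) matches (x = 1: the Gamma ratio telescopes since c-a-b = 6 > 0 and a = 1 in Z>0). Hence: \frac{45}{56}.

Key observation: from the first term \frac{9}{7}: the lower running product (prefactor 9/7) is a rising factorial.
Adjacent-term ratio: r(k) = 1 * (k-\frac{9}{4}) (k+1) / [(k+\frac{19}{4}) (k+1)] - rational in k, leading ratio 1; with t_0 = \frac{9}{7}, classification follows.


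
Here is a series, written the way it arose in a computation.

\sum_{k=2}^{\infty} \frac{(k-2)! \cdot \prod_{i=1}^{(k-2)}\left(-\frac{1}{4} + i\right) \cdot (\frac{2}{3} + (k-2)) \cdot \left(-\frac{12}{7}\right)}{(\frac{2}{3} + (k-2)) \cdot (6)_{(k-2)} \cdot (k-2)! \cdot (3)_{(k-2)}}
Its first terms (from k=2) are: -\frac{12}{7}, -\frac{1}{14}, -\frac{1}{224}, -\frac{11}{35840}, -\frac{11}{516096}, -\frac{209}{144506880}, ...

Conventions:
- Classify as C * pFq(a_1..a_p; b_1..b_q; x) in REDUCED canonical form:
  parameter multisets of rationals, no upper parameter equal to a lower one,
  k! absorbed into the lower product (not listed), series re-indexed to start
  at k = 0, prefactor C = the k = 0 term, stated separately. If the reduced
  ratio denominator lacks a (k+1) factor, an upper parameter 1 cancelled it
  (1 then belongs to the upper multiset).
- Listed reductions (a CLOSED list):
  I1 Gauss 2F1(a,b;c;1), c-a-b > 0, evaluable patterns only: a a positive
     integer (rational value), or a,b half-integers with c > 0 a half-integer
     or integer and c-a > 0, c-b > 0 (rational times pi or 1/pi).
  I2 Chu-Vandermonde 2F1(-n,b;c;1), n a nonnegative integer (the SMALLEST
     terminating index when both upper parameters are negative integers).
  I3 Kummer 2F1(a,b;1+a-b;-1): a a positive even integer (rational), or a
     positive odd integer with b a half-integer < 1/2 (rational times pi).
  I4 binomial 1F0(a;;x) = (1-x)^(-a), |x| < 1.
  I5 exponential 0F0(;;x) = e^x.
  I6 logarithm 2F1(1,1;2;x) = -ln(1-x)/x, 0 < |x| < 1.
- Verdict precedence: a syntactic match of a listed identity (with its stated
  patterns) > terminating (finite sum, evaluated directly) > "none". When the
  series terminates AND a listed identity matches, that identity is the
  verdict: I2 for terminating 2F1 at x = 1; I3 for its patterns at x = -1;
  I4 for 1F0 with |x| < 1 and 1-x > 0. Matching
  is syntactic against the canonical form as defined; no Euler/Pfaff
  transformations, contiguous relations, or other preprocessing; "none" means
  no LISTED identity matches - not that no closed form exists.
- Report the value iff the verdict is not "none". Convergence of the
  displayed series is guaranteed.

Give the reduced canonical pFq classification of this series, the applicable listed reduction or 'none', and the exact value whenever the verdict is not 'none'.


x = 1 here; the reduced form reads 2F2, upper {\frac{3}{4}, 1}, lower {3, 6}, C = -\frac{12}{7}. Verdict: none here - no I1-I6 shape fits x = 1 with lower {3, 6}.

Structural cue: x = 1 and the factorial ratio (prefactor -12/7) (k+a-1)!/(a-1)! is a rising factorial (a)_k.
Consecutive-term ratio: r(k) = 1 * (k+\frac{3}{4}) (k+1) / [(k+3) (k+6) (k+1)] - poly over poly, x = 1 from leading terms; C = -\frac{12}{7} at k = 0.


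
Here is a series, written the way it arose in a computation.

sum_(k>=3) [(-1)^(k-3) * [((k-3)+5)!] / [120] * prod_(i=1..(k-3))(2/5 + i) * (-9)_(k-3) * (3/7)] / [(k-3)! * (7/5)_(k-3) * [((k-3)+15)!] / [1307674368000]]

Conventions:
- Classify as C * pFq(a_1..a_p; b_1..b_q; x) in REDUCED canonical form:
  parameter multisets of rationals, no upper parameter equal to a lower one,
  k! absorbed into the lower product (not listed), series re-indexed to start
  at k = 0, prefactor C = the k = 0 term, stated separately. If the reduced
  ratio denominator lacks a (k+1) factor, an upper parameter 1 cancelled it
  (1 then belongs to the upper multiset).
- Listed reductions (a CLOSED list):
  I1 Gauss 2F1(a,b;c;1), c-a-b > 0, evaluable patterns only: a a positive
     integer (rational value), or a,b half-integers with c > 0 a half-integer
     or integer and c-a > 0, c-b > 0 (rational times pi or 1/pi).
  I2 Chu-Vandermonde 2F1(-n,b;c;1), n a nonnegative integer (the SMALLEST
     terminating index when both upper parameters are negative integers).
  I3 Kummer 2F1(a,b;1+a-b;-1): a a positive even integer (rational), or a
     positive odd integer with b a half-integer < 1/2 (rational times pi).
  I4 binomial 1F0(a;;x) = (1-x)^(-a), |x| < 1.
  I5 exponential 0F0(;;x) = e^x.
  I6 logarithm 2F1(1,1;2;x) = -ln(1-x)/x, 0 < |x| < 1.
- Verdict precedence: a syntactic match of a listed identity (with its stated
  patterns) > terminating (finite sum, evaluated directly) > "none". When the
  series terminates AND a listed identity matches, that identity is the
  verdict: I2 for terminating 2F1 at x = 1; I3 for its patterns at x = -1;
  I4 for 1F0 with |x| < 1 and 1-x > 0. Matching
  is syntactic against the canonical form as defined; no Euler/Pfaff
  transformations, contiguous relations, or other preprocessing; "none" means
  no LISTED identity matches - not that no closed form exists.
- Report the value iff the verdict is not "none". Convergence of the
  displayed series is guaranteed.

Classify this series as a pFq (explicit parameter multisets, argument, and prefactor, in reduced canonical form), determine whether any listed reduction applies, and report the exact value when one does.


The series (x = -1) is 2F1: upper {-9, 6}, lower {16}, prefactor 3/7. Verdict: this is the Kummer evaluation I3 (x = -1; c = 16 equals 1+a-b for upper {-9, 6}: listed pattern). Sum: 39/4.

Key observation: from the first term 3/7: the running product (prefactor 3/7) telescopes to a rising factorial.
Ratio: r(k) = (-1) * (k-9) (k+6) / [(k+16) (k+1)] - rational in k. x = (-1); t_0 = 3/7; negate the roots.


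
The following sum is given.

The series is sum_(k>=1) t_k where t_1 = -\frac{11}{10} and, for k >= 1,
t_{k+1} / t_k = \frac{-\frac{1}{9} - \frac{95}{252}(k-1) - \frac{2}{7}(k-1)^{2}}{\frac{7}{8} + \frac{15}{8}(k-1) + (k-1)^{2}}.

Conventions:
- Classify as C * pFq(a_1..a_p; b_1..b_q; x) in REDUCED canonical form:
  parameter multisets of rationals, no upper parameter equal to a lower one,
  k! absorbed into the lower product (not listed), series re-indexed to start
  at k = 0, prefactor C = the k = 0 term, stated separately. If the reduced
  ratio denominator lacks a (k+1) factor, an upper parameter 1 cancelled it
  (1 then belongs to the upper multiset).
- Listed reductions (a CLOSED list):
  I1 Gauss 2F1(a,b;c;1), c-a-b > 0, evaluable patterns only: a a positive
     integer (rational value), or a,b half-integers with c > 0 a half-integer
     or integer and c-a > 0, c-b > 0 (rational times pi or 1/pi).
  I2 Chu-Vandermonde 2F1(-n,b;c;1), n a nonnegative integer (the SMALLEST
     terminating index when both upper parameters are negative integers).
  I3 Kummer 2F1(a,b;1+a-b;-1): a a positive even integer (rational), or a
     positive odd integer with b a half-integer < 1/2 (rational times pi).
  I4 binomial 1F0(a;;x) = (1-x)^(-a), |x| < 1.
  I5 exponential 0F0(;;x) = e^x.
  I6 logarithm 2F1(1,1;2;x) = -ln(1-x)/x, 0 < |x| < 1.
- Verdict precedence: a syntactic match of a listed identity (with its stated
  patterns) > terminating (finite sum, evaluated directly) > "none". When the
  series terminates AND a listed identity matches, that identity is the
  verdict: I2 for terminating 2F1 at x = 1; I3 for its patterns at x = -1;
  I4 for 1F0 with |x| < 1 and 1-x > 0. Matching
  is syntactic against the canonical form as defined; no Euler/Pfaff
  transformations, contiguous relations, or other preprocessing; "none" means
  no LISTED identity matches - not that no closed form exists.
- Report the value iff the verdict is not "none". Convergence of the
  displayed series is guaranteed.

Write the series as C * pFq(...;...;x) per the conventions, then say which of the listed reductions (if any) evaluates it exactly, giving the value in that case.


With C = -\frac{11}{10}: the canonical form is 1F0(\frac{4}{9}; -; -\frac{2}{7}). Verdict at x = -\frac{2}{7}: binomial (I4) matches (the 1F0 binomial series: exponent -4/9, x = -\frac{2}{7}). Exact value: \left(-\frac{11}{10}\right) \cdot \left(\frac{9}{7}\right)^{-\frac{4}{9}}.

Structural cue: with t_0 = -\frac{11}{10}, roots of the ratio polynomials (prefactor -11/10) are the negated parameters.
Adjacent-term ratio: r(k) = -\frac{2}{7} * (k+\frac{4}{9}) / [(k+1)] - rational in k. x = -\frac{2}{7}; t_0 = -\frac{11}{10}; negate the roots.


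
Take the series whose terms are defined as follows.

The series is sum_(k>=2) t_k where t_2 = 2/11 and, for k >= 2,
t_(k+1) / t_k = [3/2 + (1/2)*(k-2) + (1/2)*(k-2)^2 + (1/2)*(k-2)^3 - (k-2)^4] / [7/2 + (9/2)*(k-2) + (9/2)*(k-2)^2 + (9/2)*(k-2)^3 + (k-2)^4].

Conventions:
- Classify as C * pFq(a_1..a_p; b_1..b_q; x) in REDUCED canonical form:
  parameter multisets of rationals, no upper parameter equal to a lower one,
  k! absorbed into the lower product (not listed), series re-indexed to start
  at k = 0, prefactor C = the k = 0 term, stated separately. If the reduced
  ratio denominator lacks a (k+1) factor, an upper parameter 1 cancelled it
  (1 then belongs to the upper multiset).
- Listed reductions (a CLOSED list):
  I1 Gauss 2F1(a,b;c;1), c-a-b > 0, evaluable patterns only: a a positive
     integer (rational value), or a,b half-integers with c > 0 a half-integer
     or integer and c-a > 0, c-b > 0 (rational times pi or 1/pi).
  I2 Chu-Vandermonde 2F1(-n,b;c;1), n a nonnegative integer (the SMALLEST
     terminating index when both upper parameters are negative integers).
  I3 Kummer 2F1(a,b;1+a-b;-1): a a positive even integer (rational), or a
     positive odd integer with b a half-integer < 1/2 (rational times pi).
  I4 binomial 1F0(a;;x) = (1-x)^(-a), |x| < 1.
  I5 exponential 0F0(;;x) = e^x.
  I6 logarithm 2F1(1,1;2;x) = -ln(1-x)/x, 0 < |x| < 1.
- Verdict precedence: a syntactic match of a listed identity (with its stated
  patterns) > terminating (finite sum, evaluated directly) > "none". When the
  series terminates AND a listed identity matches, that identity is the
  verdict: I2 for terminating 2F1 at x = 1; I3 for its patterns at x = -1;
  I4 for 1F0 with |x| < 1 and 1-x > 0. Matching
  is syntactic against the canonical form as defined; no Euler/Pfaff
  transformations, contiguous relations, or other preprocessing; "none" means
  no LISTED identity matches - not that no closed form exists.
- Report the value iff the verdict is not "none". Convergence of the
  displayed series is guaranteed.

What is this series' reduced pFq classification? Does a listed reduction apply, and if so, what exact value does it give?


The tell: t_0 = 2/11 here, and cancel k^2 + 1 from the displayed ratio first; then C = 2/11.
Step ratio: r(k) = (-1) * (k-3/2) (k+1) / [(k+7/2) (k+1)] ; factor over Q: parameters, x = (-1), and C = 2/11.

Reduced: x = -1, 2F1, upper = {-3/2, 1}, lower = {7/2}, C = 2/11. Verdict: Kummer's theorem (I3) applies (x = -1; c = 7/2 equals 1+a-b for upper {-3/2, 1}: listed pattern). Exact value: (15/176) * pi.


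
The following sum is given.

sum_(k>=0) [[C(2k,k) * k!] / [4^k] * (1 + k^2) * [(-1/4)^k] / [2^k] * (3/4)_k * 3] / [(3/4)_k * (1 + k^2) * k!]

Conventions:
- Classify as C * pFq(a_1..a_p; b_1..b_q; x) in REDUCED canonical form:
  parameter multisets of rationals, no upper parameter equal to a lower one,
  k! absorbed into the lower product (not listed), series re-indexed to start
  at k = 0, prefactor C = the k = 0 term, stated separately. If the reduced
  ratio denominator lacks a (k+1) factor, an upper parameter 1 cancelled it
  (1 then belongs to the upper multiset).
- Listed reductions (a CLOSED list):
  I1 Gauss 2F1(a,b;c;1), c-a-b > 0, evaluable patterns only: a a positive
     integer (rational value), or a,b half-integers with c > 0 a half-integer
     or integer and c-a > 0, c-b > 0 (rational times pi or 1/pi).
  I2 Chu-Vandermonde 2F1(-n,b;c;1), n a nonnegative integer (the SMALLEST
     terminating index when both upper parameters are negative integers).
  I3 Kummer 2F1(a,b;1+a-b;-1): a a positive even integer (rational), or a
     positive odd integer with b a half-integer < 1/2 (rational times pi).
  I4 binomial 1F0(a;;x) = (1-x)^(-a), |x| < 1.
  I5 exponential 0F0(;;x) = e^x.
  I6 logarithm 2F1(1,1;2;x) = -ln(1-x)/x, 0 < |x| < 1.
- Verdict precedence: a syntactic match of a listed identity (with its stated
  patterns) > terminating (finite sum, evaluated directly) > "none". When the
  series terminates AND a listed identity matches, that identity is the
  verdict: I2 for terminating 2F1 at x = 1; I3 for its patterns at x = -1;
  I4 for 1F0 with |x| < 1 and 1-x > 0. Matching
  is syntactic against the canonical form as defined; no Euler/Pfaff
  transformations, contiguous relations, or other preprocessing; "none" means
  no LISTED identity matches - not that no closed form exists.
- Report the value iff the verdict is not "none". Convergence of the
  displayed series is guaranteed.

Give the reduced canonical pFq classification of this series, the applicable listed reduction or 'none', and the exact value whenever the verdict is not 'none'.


Key observation: t_0 being 3, C(2k,k) (C = 3, x = -1/8) equals 4^k (1/2)_k / k!.
Step ratio: r(k) = (-1/8) * (k+1/2) / [(k+1)] - rational in k. x = (-1/8); t_0 = 3; negate the roots.

This is 3 * 1F0(1/2; -; -1/8) in reduced canonical form. Verdict: binomial (I4) applies (the 1F0 binomial series: exponent -1/2, x = -1/8). Its exact value is 3 * (9/8)^(-1/2).


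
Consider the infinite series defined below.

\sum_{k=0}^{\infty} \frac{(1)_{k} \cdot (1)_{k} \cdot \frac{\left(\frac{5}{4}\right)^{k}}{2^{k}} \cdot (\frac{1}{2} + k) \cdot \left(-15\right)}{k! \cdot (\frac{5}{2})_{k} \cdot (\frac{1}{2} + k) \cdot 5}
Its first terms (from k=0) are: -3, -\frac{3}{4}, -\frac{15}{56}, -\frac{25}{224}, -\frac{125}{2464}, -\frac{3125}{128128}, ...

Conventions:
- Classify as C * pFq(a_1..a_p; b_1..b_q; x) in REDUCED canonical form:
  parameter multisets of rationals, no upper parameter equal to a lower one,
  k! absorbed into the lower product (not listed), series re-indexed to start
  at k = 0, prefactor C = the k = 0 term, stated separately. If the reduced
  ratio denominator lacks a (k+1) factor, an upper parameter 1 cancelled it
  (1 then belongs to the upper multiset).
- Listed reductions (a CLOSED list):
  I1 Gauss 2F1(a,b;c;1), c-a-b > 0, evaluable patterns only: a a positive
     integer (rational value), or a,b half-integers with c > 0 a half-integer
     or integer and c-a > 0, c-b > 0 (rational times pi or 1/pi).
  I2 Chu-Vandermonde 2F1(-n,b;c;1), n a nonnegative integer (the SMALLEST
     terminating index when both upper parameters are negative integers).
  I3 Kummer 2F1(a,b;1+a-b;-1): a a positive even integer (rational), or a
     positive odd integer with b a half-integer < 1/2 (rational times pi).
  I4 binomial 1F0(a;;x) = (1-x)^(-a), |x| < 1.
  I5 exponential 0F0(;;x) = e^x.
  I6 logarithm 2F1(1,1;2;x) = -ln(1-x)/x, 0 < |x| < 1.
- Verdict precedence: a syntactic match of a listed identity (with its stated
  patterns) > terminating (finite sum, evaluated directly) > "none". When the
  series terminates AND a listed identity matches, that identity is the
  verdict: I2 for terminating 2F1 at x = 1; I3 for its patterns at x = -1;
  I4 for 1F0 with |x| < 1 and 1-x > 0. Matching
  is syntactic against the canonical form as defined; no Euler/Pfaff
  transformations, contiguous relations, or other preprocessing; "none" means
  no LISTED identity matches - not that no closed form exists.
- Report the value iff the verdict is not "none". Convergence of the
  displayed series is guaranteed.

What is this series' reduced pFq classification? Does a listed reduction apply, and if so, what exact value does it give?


The tell: with t_0 = -3, the factor k + 1/2 cancels (top and bottom), leaving C = -3.
Ratio: r(k) = \frac{5}{8} * (k+1) (k+1) / [(k+\frac{5}{2}) (k+1)] - rational; roots negated = parameters, x = \frac{5}{8}, C = -3.

Prefactor -3, argument \frac{5}{8}: 2F1 with upper {1, 1} over lower {\frac{5}{2}}. Verdict: none (x = \frac{5}{8}): each listed identity misses the multisets {1, 1} ; {\frac{5}{2}}.


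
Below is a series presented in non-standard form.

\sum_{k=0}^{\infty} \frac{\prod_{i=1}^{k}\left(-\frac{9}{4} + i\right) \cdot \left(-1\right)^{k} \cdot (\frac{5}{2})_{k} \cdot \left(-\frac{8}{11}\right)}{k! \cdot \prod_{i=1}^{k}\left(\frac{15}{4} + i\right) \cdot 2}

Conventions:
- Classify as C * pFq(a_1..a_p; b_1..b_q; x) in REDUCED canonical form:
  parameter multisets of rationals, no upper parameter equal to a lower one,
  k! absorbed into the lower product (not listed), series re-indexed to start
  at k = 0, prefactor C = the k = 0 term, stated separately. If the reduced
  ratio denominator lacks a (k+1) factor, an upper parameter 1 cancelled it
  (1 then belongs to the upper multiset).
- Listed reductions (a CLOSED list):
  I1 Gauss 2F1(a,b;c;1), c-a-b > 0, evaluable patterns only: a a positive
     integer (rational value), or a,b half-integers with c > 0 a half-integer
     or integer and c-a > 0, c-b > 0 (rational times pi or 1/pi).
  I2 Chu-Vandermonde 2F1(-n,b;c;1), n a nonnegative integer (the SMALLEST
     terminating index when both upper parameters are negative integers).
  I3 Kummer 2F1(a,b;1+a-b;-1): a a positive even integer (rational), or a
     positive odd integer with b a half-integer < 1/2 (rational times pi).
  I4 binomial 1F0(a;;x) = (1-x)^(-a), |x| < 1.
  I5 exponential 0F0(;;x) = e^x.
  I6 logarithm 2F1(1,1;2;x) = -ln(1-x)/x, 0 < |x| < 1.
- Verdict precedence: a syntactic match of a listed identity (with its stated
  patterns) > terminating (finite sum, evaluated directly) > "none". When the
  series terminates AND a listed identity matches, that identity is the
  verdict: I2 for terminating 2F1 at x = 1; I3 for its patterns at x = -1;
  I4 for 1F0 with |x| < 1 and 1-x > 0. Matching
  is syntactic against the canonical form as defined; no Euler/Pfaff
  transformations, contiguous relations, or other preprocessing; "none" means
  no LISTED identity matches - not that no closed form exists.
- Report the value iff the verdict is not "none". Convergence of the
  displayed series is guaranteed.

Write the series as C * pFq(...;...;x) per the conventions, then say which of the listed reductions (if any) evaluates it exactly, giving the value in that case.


Reduced: x = -1, 2F1, upper = {-\frac{5}{4}, \frac{5}{2}}, lower = {\frac{19}{4}}, C = -\frac{4}{11}. Verdict: no listed reduction: x = -1 and upper {-\frac{5}{4}, \frac{5}{2}} fail every I1-I6 pattern.

The tell: from the first term -\frac{4}{11}: the constant factors (C = -4/11, x = -1) combine into one prefactor.
Term ratio: r(k) = -1 * (k-\frac{5}{4}) (k+\frac{5}{2}) / [(k+\frac{19}{4}) (k+1)] - rational in k, leading ratio -1; with t_0 = -\frac{4}{11}, classification follows.


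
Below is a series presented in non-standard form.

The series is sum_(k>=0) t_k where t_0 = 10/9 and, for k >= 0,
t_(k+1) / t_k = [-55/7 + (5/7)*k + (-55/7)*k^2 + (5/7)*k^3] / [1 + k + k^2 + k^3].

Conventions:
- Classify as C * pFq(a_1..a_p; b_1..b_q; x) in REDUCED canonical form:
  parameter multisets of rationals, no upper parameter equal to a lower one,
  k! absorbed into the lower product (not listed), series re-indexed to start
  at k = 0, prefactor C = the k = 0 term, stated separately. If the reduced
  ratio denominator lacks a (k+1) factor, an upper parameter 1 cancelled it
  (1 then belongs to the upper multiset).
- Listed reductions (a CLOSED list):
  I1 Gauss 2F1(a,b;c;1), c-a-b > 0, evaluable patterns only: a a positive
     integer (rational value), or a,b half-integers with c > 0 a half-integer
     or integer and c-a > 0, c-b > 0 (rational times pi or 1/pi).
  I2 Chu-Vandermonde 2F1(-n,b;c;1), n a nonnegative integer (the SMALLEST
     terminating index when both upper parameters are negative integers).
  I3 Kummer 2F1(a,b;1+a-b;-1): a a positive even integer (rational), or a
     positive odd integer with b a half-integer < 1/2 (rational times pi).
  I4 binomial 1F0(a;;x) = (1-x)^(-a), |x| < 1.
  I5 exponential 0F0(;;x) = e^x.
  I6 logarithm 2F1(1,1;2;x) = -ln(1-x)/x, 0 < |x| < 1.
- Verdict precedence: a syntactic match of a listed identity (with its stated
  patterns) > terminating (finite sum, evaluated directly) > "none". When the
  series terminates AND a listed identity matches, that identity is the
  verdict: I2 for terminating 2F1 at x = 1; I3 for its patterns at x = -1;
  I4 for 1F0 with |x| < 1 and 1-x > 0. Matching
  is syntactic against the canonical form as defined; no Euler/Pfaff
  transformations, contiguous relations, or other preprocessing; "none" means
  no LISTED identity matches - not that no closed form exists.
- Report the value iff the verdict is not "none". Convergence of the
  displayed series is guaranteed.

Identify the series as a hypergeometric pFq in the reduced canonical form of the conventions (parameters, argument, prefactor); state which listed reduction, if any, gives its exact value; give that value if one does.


First insight: from the first term 10/9: the ratio is unreduced: k^2 + 1 divides both sides (C = 10/9, x = 5/7).
Consecutive-term ratio: r(k) = (5/7) * (k-11) / [(k+1)] - poly over poly, x = (5/7) from leading terms; C = 10/9 at k = 0.

With C = 10/9: the canonical form is 1F0(-11; -; 5/7). Verdict (x = 5/7): the binomial series (I4) applies (the 1F0 binomial series: exponent 11, x = 5/7). Value: 20480/17795940687.


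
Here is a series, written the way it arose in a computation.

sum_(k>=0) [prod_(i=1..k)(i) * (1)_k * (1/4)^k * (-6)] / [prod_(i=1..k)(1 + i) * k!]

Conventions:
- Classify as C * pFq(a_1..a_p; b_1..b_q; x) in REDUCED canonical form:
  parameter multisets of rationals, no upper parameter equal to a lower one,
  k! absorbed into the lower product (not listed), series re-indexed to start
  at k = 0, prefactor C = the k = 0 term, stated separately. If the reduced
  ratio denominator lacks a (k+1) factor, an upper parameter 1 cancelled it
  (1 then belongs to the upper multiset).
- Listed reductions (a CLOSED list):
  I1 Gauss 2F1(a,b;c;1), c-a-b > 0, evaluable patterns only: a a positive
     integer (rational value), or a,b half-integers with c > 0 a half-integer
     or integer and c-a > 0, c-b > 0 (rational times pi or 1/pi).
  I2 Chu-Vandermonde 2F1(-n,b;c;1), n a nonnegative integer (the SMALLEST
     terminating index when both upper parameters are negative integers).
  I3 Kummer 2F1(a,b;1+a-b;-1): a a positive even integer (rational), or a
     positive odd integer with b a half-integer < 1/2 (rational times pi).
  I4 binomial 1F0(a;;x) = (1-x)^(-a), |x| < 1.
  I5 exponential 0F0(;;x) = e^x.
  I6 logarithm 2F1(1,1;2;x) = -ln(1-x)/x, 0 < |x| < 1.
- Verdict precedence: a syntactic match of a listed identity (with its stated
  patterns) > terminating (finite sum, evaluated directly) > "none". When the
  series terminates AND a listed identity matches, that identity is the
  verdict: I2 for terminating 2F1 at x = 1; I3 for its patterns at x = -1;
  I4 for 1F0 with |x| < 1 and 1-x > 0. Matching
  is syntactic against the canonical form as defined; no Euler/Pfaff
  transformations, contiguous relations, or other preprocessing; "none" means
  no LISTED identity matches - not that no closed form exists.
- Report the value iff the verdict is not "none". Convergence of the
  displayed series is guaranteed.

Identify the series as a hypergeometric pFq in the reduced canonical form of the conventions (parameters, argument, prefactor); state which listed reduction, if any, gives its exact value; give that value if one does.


x = 1/4 here; the reduced form reads 2F1, upper {1, 1}, lower {2}, C = -6. Verdict (x = 1/4): logarithm (I6) applies (the logarithm: parameters (1,1;2), x = 1/4). Value: 24 * ln(3/4).

Structural cue: from the first term -6: the running product (C = -6) telescopes to a rising factorial.
Term ratio: r(k) = (1/4) * (k+1) (k+1) / [(k+2) (k+1)] - rational in k, leading ratio (1/4); with t_0 = -6, classification follows.
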